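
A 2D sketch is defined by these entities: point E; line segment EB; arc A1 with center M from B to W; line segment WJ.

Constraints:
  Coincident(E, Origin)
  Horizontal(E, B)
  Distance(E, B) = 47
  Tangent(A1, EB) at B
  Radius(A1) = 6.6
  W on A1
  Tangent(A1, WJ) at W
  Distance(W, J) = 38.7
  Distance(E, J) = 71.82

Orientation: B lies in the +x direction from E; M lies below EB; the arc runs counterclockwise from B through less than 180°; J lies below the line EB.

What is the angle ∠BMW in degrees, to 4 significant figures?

113.2°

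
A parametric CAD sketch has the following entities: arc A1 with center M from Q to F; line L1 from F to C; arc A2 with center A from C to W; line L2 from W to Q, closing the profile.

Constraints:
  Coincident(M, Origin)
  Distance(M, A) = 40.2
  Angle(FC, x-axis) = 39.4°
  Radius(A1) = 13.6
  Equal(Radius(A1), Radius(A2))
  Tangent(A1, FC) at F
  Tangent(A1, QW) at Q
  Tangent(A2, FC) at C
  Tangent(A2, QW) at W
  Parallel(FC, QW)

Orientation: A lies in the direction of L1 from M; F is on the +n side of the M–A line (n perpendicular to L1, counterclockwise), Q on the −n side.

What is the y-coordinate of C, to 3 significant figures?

36.0

The slot axis is L1's direction at 39.4°, so u = (cos 39.4°, sin 39.4°) = (0.773, 0.635) and n = (−sin 39.4°, cos 39.4°) = (-0.635, 0.773). M is at the origin and A lies 40.2 along u from M, so A = 40.2·u = (31.1, 25.5). Tangency of A1 to both parallel lines with radius 13.6 puts F and Q at M ± 13.6·n: F = (-8.63, 10.5), Q = (8.63, -10.5). Equal radii place C and W the same way about A: C = A + 13.6·n = (22.4, 36.0), W = A − 13.6·n = (39.7, 15.0). So C.y = 36.0.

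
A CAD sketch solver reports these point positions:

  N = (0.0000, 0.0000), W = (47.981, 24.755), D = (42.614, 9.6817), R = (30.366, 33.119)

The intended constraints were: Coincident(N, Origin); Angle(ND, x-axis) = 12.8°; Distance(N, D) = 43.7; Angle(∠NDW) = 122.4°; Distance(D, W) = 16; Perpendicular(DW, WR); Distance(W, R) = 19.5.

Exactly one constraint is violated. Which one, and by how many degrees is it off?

Perpendicular(DW, WR) — off by 5.80°.

N = (0.00, 0.00) ✓; ND at 12.80° ✓; |ND| = 43.70 ✓; ∠NDW = 122.4° ✓; |DW| = 16.00 ✓; ∠(DW, WR) = 84.20° ✗; |WR| = 19.50 ✓.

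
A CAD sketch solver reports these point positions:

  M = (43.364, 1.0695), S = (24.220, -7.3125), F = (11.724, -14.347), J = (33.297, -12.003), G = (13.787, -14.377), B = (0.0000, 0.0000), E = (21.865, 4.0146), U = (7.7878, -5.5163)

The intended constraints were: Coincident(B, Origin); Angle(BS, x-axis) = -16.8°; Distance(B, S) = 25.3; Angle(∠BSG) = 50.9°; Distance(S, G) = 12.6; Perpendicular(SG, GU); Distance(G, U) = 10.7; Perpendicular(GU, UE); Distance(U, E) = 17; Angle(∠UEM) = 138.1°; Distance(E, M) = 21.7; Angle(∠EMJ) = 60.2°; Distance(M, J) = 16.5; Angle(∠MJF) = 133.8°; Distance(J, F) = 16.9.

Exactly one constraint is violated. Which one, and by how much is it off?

Distance(J, F) = 16.9 — off by 4.80.

B = (0.00, 0.00) ✓; BS at -16.80° ✓; |BS| = 25.30 ✓; ∠BSG = 50.90° ✓; |SG| = 12.60 ✓; ∠(SG, GU) = 90.00° ✓; |GU| = 10.70 ✓; ∠(GU, UE) = 90.00° ✓; |UE| = 17.00 ✓; ∠UEM = 138.1° ✓; |EM| = 21.70 ✓; ∠EMJ = 60.20° ✓; |MJ| = 16.50 ✓; ∠MJF = 133.8° ✓; |JF| = 21.70 ✗.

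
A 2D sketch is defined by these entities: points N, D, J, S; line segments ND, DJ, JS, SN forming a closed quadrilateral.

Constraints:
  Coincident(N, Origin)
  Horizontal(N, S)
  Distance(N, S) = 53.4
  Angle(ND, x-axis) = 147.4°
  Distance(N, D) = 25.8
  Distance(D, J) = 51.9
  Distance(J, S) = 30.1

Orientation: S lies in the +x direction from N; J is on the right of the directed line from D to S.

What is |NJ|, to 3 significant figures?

26.4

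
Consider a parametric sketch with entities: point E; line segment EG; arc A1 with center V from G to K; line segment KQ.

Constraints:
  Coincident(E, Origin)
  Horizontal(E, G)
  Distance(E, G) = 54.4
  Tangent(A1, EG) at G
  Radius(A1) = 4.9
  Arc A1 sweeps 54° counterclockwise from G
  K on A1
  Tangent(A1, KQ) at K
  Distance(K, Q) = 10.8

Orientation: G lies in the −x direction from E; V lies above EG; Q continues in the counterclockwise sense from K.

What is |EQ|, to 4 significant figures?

45.38

E is at the origin; EG is horizontal with |EG| = 54.4 and G on the −x side, so G = (-54.40, 0.000). Since A1 is tangent to EG there, VG ⟂ EG, so V = G + (0, 4.9) = (-54.40, 4.900). On A1, G sits at bearing -90° from V; a 54° counterclockwise sweep puts K at bearing -36°, so K = V + 4.9·(cos -36°, sin -36°) = (-50.44, 2.020). The tangent condition forces VK to be normal to KQ, so KQ runs along (−sin -36°, cos -36°); with |KQ| = 10.8, Q = (-44.09, 10.76). Then |EQ| = |Q − E| = 45.38.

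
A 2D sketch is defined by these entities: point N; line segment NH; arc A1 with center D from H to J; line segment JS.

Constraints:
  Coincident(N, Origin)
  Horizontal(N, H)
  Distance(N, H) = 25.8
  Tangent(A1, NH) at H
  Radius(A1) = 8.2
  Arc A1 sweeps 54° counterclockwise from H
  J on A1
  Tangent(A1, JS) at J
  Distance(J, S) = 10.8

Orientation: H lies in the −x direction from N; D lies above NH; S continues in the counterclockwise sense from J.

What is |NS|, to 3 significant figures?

17.6

On A1, H sits at bearing -90° from D; a 54° counterclockwise sweep puts J at bearing -36°, so J = D + 8.2·(cos -36°, sin -36°) = (-19.2, 3.38). Since A1 is tangent to JS there, DJ ⟂ JS, so JS runs along (−sin -36°, cos -36°); with |JS| = 10.8, S = (-12.8, 12.1). Then |NS| = |S − N| = 17.6.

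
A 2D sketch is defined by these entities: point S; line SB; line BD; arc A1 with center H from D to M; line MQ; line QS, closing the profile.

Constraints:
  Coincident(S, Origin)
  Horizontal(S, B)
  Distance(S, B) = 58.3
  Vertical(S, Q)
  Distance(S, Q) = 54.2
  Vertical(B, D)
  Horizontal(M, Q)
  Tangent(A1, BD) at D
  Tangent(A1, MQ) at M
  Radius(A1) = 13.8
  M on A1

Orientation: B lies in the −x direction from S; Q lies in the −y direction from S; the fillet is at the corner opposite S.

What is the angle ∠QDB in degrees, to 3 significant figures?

103°

S is at the origin; S and B share the same y with |SB| = 58.3 and B on the −x side, so B = (-58.3, 0.00). S and Q share the same x with |SQ| = 54.2 and Q on the −y side, so Q = (0.00, -54.2). The virtual corner opposite S is at (-58.3, -54.2). A1 meets BD tangentially, so HD is at right angles to BD and since A1 is tangent to MQ there, HM ⟂ MQ, with radius 13.8, so the center H sits 13.8 in from both sides at H = (-44.5, -40.4). That places the tangent points at D = (-58.3, -40.4) on BD and M = (-44.5, -54.2) on MQ. Then cos ∠QDB = DQ·DB / (|DQ||DB|), giving 103°.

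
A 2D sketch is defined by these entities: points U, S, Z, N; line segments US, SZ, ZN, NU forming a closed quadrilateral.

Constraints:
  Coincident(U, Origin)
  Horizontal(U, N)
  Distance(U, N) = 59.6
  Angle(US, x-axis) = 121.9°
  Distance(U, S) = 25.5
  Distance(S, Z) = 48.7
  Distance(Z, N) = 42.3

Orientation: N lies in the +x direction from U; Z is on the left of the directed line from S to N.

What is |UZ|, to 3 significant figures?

47.6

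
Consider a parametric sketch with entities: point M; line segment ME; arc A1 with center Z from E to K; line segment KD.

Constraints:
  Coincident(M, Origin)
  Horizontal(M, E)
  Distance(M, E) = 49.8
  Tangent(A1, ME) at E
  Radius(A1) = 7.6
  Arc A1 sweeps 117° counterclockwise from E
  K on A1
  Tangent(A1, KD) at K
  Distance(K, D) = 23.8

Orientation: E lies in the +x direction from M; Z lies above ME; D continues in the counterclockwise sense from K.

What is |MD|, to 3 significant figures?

56.0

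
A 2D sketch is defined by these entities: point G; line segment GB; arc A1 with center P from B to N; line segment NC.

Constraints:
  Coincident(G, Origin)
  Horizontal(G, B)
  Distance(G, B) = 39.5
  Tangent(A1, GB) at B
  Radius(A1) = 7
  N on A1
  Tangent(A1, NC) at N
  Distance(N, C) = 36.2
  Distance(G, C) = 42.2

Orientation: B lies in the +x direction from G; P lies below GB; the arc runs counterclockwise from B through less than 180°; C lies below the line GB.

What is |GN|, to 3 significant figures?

33.3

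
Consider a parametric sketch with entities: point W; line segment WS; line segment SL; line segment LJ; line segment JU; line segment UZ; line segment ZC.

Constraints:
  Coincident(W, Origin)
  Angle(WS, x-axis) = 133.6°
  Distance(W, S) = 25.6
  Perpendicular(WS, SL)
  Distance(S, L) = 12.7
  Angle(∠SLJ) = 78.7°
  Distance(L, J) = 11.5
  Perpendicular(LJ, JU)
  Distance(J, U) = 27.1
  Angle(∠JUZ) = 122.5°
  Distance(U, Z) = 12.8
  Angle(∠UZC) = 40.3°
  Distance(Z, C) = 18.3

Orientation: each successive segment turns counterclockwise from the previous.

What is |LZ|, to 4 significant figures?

33.98

W is at the origin; WS runs at 133.6° with length 25.6, so S = (-17.65, 18.54). WS ⟂ SL, so SL runs at -136.4°; with |SL| = 12.7, L = (-26.85, 9.781). ∠SLJ = 78.7° gives LJ at -35.10° from the x-axis; with |LJ| = 11.5, J = (-17.44, 3.168). LJ is perpendicular to JU, so JU runs at 54.90°; with |JU| = 27.1, U = (-1.860, 25.34). ∠JUZ = 122.5° gives UZ at 112.4° from the x-axis; with |UZ| = 12.8, Z = (-6.738, 37.17). Then |LZ| = |Z − L| = 33.98.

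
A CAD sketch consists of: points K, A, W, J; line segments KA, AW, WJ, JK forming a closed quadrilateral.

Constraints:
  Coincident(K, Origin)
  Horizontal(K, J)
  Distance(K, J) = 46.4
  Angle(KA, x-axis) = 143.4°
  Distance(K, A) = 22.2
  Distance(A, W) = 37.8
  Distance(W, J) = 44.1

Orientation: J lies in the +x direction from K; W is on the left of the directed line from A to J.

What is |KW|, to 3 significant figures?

34.9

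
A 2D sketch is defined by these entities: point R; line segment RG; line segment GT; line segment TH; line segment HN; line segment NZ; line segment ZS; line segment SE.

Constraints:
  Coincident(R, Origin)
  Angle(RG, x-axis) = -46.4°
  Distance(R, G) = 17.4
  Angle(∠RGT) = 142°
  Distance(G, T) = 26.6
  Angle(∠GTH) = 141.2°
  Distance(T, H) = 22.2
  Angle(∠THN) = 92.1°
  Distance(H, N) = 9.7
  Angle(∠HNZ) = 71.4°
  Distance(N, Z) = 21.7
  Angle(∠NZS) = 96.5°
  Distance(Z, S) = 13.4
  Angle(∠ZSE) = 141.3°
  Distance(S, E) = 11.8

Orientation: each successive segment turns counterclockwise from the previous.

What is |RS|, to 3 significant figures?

52.0

R is at the origin; RG runs at -46.4° with length 17.4, so G = (12.0, -12.6). ∠RGT = 142.0° gives GT at -8.40° from the x-axis; with |GT| = 26.6, T = (38.3, -16.5). ∠GTH = 141.2° gives TH at 30.4° from the x-axis; with |TH| = 22.2, H = (57.5, -5.25). ∠THN = 92.1° gives HN at 118° from the x-axis; with |HN| = 9.7, N = (52.9, 3.29). ∠HNZ = 71.4° gives NZ at -133° from the x-axis; with |NZ| = 21.7, Z = (38.0, -12.6). ∠NZS = 96.5° gives ZS at -49.6° from the x-axis; with |ZS| = 13.4, S = (46.7, -22.8). Then |RS| = |S − R| = 52.0.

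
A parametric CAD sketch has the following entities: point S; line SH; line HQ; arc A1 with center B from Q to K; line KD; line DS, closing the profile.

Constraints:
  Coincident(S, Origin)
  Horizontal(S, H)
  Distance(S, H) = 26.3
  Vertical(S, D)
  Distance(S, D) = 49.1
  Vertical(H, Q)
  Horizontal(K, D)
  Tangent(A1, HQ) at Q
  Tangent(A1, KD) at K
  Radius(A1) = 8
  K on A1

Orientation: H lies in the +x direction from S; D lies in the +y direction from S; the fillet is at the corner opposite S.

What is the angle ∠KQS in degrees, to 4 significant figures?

102.4°

The virtual corner opposite S is at (26.30, 49.10). Tangency of A1 to HQ means the radius BQ is perpendicular to HQ and tangency of A1 to KD means the radius BK is perpendicular to KD, with radius 8.0, so the center B sits 8.0 in from both sides at B = (18.30, 41.10). That places the tangent points at Q = (26.30, 41.10) on HQ and K = (18.30, 49.10) on KD. Then cos ∠KQS = QK·QS / (|QK||QS|), giving 102.4°.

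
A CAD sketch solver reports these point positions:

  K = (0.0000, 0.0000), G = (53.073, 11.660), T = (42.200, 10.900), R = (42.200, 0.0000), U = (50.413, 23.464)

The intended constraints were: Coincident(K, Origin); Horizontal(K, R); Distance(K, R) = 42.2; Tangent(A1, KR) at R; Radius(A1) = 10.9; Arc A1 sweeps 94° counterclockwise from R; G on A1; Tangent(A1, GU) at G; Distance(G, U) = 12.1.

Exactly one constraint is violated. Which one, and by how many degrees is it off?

Tangent(A1, GU) at G — off by 8.70°.

K = (0.00, 0.00) ✓; K.y = 0.00, R.y = 0.00 ✓; |KR| = 42.20 ✓; ∠(TR, RK) = 90.00° ✓; |TR| = 10.90 ✓; bearing(T→G) − bearing(T→R) = 94.00° ✓; |TG| = 10.90 ✓; ∠(TG, GU) = 81.30° ✗; |GU| = 12.10 ✓.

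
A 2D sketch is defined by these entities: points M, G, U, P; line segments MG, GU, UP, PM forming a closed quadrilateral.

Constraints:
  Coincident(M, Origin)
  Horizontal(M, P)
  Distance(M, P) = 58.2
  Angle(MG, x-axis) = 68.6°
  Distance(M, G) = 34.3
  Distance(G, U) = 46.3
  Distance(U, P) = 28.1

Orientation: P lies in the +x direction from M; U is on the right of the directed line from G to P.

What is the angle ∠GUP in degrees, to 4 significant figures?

93.83°

Checks: |GU| = 46.30 ✓; |UP| = 28.10 ✓.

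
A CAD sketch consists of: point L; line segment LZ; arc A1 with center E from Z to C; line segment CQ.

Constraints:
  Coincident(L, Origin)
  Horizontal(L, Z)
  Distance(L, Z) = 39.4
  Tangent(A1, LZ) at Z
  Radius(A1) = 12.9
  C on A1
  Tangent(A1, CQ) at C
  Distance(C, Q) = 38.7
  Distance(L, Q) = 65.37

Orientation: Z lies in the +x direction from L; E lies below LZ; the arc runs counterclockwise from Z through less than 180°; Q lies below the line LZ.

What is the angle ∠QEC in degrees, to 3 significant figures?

71.6°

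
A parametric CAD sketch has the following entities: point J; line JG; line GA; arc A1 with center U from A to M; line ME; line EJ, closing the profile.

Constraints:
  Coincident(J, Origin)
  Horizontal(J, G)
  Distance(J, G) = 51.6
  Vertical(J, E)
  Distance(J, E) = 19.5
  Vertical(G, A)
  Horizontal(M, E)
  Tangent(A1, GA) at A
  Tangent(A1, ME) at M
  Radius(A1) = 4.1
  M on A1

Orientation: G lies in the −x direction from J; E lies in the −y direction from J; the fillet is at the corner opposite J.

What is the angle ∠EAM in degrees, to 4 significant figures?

40.46°

J is at the origin; J and G share the same y with |JG| = 51.6 and G on the −x side, so G = (-51.60, 0.000). JE is vertical with |JE| = 19.5 and E on the −y side, so E = (0.000, -19.50). The virtual corner opposite J is at (-51.60, -19.50). The tangent condition forces UA to be normal to GA and the tangent condition forces UM to be normal to ME, with radius 4.1, so the center U sits 4.1 in from both sides at U = (-47.50, -15.40). That places the tangent points at A = (-51.60, -15.40) on GA and M = (-47.50, -19.50) on ME. Then cos ∠EAM = AE·AM / (|AE||AM|), giving 40.46°.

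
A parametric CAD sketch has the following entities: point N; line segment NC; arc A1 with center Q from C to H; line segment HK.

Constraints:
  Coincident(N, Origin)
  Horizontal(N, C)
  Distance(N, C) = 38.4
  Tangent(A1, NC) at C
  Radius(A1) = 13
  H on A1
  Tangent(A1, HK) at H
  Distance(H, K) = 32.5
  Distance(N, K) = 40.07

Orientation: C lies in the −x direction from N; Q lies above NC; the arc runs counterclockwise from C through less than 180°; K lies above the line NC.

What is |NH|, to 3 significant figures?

27.6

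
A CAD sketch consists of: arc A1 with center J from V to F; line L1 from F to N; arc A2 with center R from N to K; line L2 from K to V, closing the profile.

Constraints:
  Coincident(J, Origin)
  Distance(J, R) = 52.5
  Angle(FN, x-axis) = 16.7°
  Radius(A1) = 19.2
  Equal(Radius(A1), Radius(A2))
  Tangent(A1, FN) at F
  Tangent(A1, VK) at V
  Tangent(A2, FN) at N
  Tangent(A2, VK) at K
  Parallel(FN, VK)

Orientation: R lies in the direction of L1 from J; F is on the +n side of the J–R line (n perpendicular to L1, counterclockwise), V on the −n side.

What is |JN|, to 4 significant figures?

55.90

Tangency of A1 to both parallel lines with radius 19.2 puts F and V at J ± 19.2·n: F = (-5.517, 18.39), V = (5.517, -18.39). Equal radii place N and K the same way about R: N = R + 19.2·n = (44.77, 33.48), K = R − 19.2·n = (55.80, -3.304). Then |JN| = |N − J| = 55.90.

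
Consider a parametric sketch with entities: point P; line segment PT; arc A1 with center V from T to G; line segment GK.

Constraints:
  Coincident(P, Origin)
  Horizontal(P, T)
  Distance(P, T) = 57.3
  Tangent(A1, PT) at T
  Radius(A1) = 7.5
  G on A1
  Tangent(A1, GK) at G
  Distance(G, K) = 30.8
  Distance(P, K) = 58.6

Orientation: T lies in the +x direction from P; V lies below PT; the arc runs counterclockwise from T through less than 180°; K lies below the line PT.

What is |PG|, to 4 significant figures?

50.29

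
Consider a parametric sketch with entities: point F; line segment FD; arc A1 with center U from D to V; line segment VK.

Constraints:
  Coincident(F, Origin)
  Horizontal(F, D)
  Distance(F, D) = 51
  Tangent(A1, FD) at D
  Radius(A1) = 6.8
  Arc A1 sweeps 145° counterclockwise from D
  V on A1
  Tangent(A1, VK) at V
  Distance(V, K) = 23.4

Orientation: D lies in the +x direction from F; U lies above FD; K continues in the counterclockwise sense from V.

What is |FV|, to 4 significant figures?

56.28

F is at the origin; FD is horizontal with |FD| = 51.0 and D on the +x side, so D = (51.00, 0.000). Since A1 is tangent to FD there, UD ⟂ FD, so U = D + (0, 6.8) = (51.00, 6.800). On A1, D sits at bearing -90° from U; a 145° counterclockwise sweep puts V at bearing 55°, so V = U + 6.8·(cos 55°, sin 55°) = (54.90, 12.37). Then |FV| = |V − F| = 56.28.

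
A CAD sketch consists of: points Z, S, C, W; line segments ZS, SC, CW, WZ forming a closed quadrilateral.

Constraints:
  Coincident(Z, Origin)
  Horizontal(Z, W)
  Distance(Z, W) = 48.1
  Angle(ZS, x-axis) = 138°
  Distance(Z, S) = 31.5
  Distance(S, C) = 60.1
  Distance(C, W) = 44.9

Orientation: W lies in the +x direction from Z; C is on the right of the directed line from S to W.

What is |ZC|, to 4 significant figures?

29.89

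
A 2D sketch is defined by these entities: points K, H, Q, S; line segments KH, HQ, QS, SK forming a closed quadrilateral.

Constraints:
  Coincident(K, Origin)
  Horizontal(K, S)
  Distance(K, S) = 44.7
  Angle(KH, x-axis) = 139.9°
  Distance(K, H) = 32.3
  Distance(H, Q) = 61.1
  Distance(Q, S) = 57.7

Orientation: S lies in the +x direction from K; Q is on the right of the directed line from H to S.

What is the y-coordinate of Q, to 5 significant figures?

-35.438

Checks: |HQ| = 61.10 ✓; |QS| = 57.70 ✓.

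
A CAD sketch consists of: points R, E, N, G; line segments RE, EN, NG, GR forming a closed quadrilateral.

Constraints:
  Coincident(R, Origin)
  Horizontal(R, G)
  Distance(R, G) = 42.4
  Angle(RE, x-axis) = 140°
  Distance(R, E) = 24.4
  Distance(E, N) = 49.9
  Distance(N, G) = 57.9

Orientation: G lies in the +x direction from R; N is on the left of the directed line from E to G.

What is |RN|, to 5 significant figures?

53.969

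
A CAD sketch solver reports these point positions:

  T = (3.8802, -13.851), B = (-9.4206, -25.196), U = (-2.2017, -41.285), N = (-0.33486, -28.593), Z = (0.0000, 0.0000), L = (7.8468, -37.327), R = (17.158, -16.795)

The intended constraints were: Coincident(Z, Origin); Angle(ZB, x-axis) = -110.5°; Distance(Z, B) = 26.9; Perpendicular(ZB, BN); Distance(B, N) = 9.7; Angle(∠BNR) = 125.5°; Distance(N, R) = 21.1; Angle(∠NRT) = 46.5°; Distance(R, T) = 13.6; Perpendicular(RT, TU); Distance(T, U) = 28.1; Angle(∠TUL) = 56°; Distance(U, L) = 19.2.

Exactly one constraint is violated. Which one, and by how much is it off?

Distance(U, L) = 19.2 — off by 8.40.

Z = (0.00, 0.00) ✓; ZB at -110.5° ✓; |ZB| = 26.90 ✓; ∠(ZB, BN) = 90.00° ✓; |BN| = 9.700 ✓; ∠BNR = 125.5° ✓; |NR| = 21.10 ✓; ∠NRT = 46.50° ✓; |RT| = 13.60 ✓; ∠(RT, TU) = 90.00° ✓; |TU| = 28.10 ✓; ∠TUL = 56.00° ✓; |UL| = 10.80 ✗.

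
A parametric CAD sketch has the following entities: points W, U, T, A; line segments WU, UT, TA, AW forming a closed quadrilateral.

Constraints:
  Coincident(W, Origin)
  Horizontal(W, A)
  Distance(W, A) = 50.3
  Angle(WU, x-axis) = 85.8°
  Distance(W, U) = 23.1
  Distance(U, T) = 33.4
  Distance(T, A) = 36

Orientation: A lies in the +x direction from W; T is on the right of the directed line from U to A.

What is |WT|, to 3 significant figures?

16.9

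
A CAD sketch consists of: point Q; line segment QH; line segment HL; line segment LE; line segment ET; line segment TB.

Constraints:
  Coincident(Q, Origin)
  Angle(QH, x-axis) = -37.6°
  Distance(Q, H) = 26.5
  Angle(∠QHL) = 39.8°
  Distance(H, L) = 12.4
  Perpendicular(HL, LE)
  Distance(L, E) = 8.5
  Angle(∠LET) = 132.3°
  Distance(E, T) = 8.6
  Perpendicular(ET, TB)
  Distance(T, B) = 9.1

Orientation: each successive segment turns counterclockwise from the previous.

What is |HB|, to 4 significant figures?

7.558

∠LET = 132.3° gives ET at -119.7° from the x-axis; with |ET| = 8.6, T = (5.734, -13.39). The perpendicularity gives TB at right angles to ET, so TB runs at -29.70°; with |TB| = 9.1, B = (13.64, -17.90). Then |HB| = |B − H| = 7.558.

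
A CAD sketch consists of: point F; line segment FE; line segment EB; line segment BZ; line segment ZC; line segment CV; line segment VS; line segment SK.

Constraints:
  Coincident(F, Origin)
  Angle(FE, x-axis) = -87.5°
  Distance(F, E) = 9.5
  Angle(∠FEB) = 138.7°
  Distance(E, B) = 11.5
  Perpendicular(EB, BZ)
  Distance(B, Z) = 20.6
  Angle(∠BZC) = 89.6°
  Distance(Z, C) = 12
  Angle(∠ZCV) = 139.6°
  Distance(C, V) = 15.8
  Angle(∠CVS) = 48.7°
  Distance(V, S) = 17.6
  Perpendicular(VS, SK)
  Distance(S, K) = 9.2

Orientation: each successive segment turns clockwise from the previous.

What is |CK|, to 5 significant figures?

7.6528

F is at the origin; FE runs at -87.5° with length 9.5, so E = (0.41438, -9.4910). ∠FEB = 138.7° gives EB at -128.80° from the x-axis; with |EB| = 11.5, B = (-6.7916, -18.453). EB is perpendicular to BZ, so BZ runs at 141.20°; with |BZ| = 20.6, Z = (-22.846, -5.5453). ∠BZC = 89.6° gives ZC at 50.800° from the x-axis; with |ZC| = 12.0, C = (-15.262, 3.7540). ∠ZCV = 139.6° gives CV at 10.400° from the x-axis; with |CV| = 15.8, V = (0.27886, 6.6062). ∠CVS = 48.7° gives VS at -120.90° from the x-axis; with |VS| = 17.6, S = (-8.7595, -8.4957). The perpendicularity gives SK at right angles to VS, so SK runs at 149.10°; with |SK| = 9.2, K = (-16.654, -3.7711). Then |CK| = |K − C| = 7.6528.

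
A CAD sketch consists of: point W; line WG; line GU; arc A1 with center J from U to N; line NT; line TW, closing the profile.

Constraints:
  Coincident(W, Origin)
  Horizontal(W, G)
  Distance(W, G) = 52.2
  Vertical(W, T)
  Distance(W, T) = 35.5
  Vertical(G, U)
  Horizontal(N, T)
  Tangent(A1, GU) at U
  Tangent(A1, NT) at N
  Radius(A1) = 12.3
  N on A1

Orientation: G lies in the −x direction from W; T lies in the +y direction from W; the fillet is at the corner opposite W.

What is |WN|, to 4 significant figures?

53.41

W is at the origin; WG is horizontal with |WG| = 52.2 and G on the −x side, so G = (-52.20, 0.000). WT is vertical with |WT| = 35.5 and T on the +y side, so T = (0.000, 35.50). The virtual corner opposite W is at (-52.20, 35.50). Since A1 is tangent to GU there, JU ⟂ GU and tangency of A1 to NT means the radius JN is perpendicular to NT, with radius 12.3, so the center J sits 12.3 in from both sides at J = (-39.90, 23.20). That places the tangent points at U = (-52.20, 23.20) on GU and N = (-39.90, 35.50) on NT. Then |WN| = |N − W| = 53.41.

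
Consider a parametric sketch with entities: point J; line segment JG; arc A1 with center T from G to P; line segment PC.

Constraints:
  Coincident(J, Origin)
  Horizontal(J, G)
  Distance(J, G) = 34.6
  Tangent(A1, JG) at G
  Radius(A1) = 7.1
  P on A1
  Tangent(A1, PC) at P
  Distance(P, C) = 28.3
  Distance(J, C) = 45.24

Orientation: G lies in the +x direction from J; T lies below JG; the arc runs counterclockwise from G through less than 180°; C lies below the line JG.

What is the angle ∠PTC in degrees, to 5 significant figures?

75.916°

Checks: J = (0.00, 0.00) ✓; |TP| = 7.100 ✓; ∠(TP, PC) = 90.00° ✓; |PC| = 28.30 ✓; |JC| = 45.24 ✓.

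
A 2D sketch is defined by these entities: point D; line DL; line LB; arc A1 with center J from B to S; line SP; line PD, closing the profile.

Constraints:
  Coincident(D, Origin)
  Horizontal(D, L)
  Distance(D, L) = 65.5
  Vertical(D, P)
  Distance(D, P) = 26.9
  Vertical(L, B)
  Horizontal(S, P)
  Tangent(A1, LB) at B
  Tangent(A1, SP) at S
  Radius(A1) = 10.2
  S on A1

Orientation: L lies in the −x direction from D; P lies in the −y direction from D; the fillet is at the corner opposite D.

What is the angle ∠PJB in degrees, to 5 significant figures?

169.55°

D is at the origin; DL is horizontal with |DL| = 65.5 and L on the −x side, so L = (-65.500, 0.0000). D and P share the same x with |DP| = 26.9 and P on the −y side, so P = (0.0000, -26.900). The virtual corner opposite D is at (-65.500, -26.900). Since A1 is tangent to LB there, JB ⟂ LB and tangency of A1 to SP means the radius JS is perpendicular to SP, with radius 10.2, so the center J sits 10.2 in from both sides at J = (-55.300, -16.700). That places the tangent points at B = (-65.500, -16.700) on LB and S = (-55.300, -26.900) on SP. Then cos ∠PJB = JP·JB / (|JP||JB|), giving 169.55°.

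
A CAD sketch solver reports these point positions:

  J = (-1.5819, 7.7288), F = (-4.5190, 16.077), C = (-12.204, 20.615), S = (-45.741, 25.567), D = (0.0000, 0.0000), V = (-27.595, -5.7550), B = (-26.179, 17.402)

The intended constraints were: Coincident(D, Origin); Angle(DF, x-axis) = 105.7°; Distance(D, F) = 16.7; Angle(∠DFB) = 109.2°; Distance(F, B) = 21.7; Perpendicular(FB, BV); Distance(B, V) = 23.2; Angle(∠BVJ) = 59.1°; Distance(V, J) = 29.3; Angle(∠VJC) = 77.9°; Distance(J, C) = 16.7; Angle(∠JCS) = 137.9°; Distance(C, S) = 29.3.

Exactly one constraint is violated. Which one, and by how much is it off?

Distance(C, S) = 29.3 — off by 4.60.

D = (0.00, 0.00) ✓; DF at 105.7° ✓; |DF| = 16.70 ✓; ∠DFB = 109.2° ✓; |FB| = 21.70 ✓; ∠(FB, BV) = 90.00° ✓; |BV| = 23.20 ✓; ∠BVJ = 59.10° ✓; |VJ| = 29.30 ✓; ∠VJC = 77.90° ✓; |JC| = 16.70 ✓; ∠JCS = 137.9° ✓; |CS| = 33.90 ✗.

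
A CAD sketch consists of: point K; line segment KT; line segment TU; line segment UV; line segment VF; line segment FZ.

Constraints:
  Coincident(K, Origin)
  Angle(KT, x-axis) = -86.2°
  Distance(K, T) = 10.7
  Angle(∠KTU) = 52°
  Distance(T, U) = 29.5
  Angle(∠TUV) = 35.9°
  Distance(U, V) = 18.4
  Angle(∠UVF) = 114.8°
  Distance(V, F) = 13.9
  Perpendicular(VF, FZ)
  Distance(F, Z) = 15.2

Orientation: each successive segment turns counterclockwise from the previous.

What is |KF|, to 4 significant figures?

6.057

K is at the origin; KT runs at -86.2° with length 10.7, so T = (0.7091, -10.68). ∠KTU = 52.0° gives TU at 41.80° from the x-axis; with |TU| = 29.5, U = (22.70, 8.986). ∠TUV = 35.9° gives UV at -174.1° from the x-axis; with |UV| = 18.4, V = (4.398, 7.095). ∠UVF = 114.8° gives VF at -108.9° from the x-axis; with |VF| = 13.9, F = (-0.1043, -6.056). Then |KF| = |F − K| = 6.057.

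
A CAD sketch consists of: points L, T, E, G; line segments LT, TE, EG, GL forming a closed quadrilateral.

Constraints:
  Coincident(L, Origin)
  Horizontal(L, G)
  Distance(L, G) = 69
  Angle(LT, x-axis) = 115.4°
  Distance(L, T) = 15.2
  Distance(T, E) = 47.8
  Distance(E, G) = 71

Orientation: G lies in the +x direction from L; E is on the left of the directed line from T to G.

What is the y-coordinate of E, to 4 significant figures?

52.60

L is at the origin; LG is horizontal with |LG| = 69.0 and G in +x, so G = (69.0, 0). LT runs at 115.4° with |LT| = 15.2, so T = (-6.520, 13.73). E is determined by |TE| = 47.8 and |EG| = 71.0 together: it lies at the intersection of circle(T, 47.8) and circle(G, 71.0). With |TG| = 76.76, the foot of the radical line on TG is 20.43 from T and the perpendicular offset is √(47.8² − 20.43²) = 43.22. Taking the left-of-TG solution: E = (21.31, 52.60).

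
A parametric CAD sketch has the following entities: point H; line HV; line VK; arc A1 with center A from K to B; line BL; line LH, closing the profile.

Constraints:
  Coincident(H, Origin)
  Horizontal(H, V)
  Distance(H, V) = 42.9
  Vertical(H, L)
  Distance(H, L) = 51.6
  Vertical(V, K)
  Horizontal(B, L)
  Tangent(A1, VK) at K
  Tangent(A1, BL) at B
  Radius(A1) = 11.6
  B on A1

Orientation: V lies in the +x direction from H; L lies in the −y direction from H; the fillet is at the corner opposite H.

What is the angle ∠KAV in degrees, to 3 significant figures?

73.8°

H is at the origin; HV is horizontal with |HV| = 42.9 and V on the +x side, so V = (42.9, 0.00). HL is vertical with |HL| = 51.6 and L on the −y side, so L = (0.00, -51.6). The virtual corner opposite H is at (42.9, -51.6). The tangent condition forces AK to be normal to VK and the tangent condition forces AB to be normal to BL, with radius 11.6, so the center A sits 11.6 in from both sides at A = (31.3, -40.0). That places the tangent points at K = (42.9, -40.0) on VK and B = (31.3, -51.6) on BL. Then cos ∠KAV = AK·AV / (|AK||AV|), giving 73.8°.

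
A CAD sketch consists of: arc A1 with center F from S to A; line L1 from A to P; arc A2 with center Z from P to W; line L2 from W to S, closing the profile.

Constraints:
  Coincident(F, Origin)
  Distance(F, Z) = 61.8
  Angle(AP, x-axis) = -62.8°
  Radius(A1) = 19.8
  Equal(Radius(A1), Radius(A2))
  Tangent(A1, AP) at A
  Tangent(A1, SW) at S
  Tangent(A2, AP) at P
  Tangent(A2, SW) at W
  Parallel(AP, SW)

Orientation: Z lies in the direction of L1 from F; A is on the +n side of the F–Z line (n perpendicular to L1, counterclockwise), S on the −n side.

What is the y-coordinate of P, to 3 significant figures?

-45.9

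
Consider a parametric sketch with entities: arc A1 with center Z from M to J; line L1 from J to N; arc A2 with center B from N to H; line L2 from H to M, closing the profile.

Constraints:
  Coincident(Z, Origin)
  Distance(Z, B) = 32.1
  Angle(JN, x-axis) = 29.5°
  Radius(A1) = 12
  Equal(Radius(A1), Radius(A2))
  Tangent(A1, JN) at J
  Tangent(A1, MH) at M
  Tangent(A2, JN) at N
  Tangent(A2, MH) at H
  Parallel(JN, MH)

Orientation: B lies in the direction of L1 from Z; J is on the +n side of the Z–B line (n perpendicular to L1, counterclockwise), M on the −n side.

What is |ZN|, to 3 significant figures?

34.3

Tangency of A1 to both parallel lines with radius 12.0 puts J and M at Z ± 12.0·n: J = (-5.91, 10.4), M = (5.91, -10.4). Equal radii place N and H the same way about B: N = B + 12.0·n = (22.0, 26.3), H = B − 12.0·n = (33.8, 5.36). Then |ZN| = |N − Z| = 34.3.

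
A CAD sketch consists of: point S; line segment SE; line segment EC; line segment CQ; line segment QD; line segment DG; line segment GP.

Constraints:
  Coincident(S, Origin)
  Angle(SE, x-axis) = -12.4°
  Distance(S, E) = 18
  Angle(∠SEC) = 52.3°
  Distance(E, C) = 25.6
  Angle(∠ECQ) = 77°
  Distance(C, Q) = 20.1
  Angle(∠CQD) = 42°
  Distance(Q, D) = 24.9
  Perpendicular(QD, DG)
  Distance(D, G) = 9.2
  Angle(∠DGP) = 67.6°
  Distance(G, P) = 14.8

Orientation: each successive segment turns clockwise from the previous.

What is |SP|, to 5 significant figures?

9.9183

S is at the origin; SE runs at -12.4° with length 18.0, so E = (17.580, -3.8652). ∠SEC = 52.3° gives EC at -140.10° from the x-axis; with |EC| = 25.6, C = (-2.0593, -20.286). ∠ECQ = 77.0° gives CQ at 116.90° from the x-axis; with |CQ| = 20.1, Q = (-11.153, -2.3612). ∠CQD = 42.0° gives QD at -21.100° from the x-axis; with |QD| = 24.9, D = (12.077, -11.325). QD is perpendicular to DG, so DG runs at -111.10°; with |DG| = 9.2, G = (8.7653, -19.908). ∠DGP = 67.6° gives GP at 136.50° from the x-axis; with |GP| = 14.8, P = (-1.9702, -9.7207). Then |SP| = |P − S| = 9.9183.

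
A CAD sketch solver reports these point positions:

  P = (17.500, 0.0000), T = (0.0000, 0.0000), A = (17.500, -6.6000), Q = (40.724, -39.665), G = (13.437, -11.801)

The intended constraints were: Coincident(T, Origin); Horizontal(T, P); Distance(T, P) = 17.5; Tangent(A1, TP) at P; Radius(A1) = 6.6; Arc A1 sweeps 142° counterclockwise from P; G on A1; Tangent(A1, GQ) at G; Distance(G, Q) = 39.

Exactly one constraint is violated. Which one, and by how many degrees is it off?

Tangent(A1, GQ) at G — off by 7.60°.

T = (0.00, 0.00) ✓; T.y = 0.00, P.y = 0.00 ✓; |TP| = 17.50 ✓; ∠(AP, PT) = 90.00° ✓; |AP| = 6.600 ✓; bearing(A→G) − bearing(A→P) = 142.0° ✓; |AG| = 6.600 ✓; ∠(AG, GQ) = 97.60° ✗; |GQ| = 39.00 ✓.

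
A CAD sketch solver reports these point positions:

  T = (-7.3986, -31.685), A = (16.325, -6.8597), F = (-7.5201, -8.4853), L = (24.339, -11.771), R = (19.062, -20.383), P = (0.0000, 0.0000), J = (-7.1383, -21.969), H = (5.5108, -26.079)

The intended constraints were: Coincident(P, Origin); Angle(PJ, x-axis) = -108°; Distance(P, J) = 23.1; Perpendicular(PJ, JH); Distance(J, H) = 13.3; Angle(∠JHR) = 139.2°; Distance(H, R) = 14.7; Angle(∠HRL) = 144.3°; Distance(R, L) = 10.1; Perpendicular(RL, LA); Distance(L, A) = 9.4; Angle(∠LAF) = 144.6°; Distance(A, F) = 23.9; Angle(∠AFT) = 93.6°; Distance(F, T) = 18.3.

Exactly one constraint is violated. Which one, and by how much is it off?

Distance(F, T) = 18.3 — off by 4.90.

P = (0.00, 0.00) ✓; PJ at -108.0° ✓; |PJ| = 23.10 ✓; ∠(PJ, JH) = 90.00° ✓; |JH| = 13.30 ✓; ∠JHR = 139.2° ✓; |HR| = 14.70 ✓; ∠HRL = 144.3° ✓; |RL| = 10.10 ✓; ∠(RL, LA) = 90.00° ✓; |LA| = 9.399 ✓; ∠LAF = 144.6° ✓; |AF| = 23.90 ✓; ∠AFT = 93.60° ✓; |FT| = 23.20 ✗.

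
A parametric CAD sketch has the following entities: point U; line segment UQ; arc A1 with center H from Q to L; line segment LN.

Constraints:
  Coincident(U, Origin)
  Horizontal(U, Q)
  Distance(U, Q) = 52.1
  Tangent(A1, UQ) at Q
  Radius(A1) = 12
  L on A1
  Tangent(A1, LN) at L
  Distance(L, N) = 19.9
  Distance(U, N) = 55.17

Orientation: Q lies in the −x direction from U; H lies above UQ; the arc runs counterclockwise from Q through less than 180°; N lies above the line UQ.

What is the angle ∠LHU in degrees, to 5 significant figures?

22.884°

U is at the origin; UQ is horizontal with |UQ| = 52.1 and Q on the −x side, so Q = (-52.100, 0.0000). A1 meets UQ tangentially, so HQ is at right angles to UQ, so H = Q + (0, 12) = (-52.100, 12.000). Since HL ⟂ LN (tangency), |HN| = √(12.0² + 19.9²) = 23.238 regardless of where L sits on A1. So N lies on both circle(U, 55.17) and circle(H, 23.238); the above-UQ intersection is N = (-43.705, 33.669). L is the foot of the tangent from N: L = (-40.279, 14.066).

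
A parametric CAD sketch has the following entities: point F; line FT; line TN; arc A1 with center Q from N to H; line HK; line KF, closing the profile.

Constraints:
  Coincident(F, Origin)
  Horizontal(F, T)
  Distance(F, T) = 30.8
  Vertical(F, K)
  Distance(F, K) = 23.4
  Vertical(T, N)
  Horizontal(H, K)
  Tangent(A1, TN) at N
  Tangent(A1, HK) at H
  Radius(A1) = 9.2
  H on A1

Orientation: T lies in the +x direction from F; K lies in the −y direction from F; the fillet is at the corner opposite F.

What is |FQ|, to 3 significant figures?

25.8

F is at the origin; F and T share the same y with |FT| = 30.8 and T on the +x side, so T = (30.8, 0.00). FK is vertical with |FK| = 23.4 and K on the −y side, so K = (0.00, -23.4). The virtual corner opposite F is at (30.8, -23.4). A1 meets TN tangentially, so QN is at right angles to TN and since A1 is tangent to HK there, QH ⟂ HK, with radius 9.2, so the center Q sits 9.2 in from both sides at Q = (21.6, -14.2). Then |FQ| = |Q − F| = 25.8.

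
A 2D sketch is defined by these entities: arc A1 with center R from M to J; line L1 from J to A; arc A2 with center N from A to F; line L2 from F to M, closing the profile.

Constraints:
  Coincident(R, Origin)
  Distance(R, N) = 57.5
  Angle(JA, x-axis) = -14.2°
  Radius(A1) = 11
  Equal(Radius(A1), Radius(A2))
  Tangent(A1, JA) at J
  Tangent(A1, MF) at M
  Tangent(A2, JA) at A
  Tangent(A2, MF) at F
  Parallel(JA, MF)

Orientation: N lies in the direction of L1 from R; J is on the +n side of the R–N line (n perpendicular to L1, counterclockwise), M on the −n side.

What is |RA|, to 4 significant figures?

58.54

The slot axis is L1's direction at -14.2°, so u = (cos -14.2°, sin -14.2°) = (0.9694, -0.2453) and n = (−sin -14.2°, cos -14.2°) = (0.2453, 0.9694). R is at the origin and N lies 57.5 along u from R, so N = 57.5·u = (55.74, -14.11). Tangency of A1 to both parallel lines with radius 11.0 puts J and M at R ± 11.0·n: J = (2.698, 10.66), M = (-2.698, -10.66). Equal radii place A and F the same way about N: A = N + 11.0·n = (58.44, -3.441), F = N − 11.0·n = (53.04, -24.77). Then |RA| = |A − R| = 58.54.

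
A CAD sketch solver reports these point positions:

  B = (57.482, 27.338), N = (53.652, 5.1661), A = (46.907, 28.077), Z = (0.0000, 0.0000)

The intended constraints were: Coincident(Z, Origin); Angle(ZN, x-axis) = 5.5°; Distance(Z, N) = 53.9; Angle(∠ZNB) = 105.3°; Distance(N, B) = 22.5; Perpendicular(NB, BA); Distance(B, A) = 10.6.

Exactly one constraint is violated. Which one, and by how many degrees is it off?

Perpendicular(NB, BA) — off by 5.80°.

Z = (0.00, 0.00) ✓; ZN at 5.500° ✓; |ZN| = 53.90 ✓; ∠ZNB = 105.3° ✓; |NB| = 22.50 ✓; ∠(NB, BA) = 95.80° ✗; |BA| = 10.60 ✓.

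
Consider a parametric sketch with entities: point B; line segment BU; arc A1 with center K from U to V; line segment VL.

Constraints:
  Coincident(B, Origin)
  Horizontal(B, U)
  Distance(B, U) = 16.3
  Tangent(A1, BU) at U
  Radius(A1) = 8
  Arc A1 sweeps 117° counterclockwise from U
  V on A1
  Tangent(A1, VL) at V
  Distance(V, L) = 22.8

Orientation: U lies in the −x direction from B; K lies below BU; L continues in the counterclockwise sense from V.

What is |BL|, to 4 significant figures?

34.52

On A1, U sits at bearing 90° from K; a 117° counterclockwise sweep puts V at bearing 207°, so V = K + 8.0·(cos 207°, sin 207°) = (-23.43, -11.63). Since A1 is tangent to VL there, KV ⟂ VL, so VL runs along (−sin 207°, cos 207°); with |VL| = 22.8, L = (-13.08, -31.95). Then |BL| = |L − B| = 34.52.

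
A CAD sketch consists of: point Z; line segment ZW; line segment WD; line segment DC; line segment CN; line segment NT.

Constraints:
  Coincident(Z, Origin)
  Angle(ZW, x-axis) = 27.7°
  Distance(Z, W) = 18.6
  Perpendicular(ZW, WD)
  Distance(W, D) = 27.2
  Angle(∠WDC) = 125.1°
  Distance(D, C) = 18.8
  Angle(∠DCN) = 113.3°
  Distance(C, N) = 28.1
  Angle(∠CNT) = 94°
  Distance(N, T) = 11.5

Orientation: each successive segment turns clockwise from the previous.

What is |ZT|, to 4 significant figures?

20.20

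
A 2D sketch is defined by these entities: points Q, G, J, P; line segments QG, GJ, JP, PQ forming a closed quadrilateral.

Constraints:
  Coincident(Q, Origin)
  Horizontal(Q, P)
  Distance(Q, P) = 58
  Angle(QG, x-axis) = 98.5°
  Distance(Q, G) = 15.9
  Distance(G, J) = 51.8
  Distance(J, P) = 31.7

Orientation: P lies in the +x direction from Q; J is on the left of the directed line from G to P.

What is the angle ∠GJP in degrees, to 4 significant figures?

93.51°

Checks: |GJ| = 51.80 ✓; |JP| = 31.70 ✓.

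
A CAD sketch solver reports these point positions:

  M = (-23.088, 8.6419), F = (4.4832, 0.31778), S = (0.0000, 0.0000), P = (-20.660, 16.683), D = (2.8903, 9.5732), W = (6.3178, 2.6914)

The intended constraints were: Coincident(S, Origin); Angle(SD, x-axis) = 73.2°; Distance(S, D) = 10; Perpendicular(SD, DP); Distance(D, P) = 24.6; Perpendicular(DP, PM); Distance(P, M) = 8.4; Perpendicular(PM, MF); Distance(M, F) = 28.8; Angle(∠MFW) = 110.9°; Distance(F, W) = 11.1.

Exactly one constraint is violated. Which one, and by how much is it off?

Distance(F, W) = 11.1 — off by 8.10.

S = (0.00, 0.00) ✓; SD at 73.20° ✓; |SD| = 10.00 ✓; ∠(SD, DP) = 90.00° ✓; |DP| = 24.60 ✓; ∠(DP, PM) = 90.00° ✓; |PM| = 8.400 ✓; ∠(PM, MF) = 90.00° ✓; |MF| = 28.80 ✓; ∠MFW = 110.9° ✓; |FW| = 3.000 ✗.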